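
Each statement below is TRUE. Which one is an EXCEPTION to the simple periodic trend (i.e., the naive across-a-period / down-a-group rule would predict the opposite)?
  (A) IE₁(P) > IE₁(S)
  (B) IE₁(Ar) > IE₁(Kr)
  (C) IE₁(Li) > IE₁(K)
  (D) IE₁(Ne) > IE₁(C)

(A)

The general trend: first ionization energy increases across a period and decreases down a group.
(A) P (period 3, group 15) vs S (period 3, group 16): the stated order contradicts the simple trend.
(B) Ar (period 3, group 18) vs Kr (period 4, group 18): the stated order agrees with the simple trend.
(C) Li (period 2, group 1) vs K (period 4, group 1): the stated order agrees with the simple trend.
(D) Ne (period 2, group 18) vs C (period 2, group 14): the stated order agrees with the simple trend.
The exception is (A): S (3p⁴) ionizes more easily than half-filled P (3p³) because the paired 3p electron in S is pushed out by e⁻–e⁻ repulsion.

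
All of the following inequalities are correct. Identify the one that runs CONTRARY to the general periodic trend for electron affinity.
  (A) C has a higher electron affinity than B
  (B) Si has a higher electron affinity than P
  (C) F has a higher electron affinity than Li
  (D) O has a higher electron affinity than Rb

(B)

The general trend: electron affinity increases across a period and decreases down a group.
(A) C (period 2, group 14) vs B (period 2, group 13): the stated order agrees with the simple trend.
(B) Si (period 3, group 14) vs P (period 3, group 15): the stated order contradicts the simple trend.
(C) F (period 2, group 17) vs Li (period 2, group 1): the stated order agrees with the simple trend.
(D) O (period 2, group 16) vs Rb (period 5, group 1): the stated order agrees with the simple trend.
The exception is (B): adding an electron to P's half-filled 3p³ is unfavourable, so Si (3p²) has the more exothermic EA.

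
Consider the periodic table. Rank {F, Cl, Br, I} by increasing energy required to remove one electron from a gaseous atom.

First ionization energy rises across a period (greater Z_eff holds electrons more tightly) and falls down a group (valence electrons are farther from the nucleus).
All are in group 17, so first ionization energy increases up the group.
So from lowest to highest: I < Br < Cl < F.

I < Br < Cl < F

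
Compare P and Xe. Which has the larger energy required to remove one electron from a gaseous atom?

Xe

P is in period 3, group 15; Xe is in period 5, group 18.
First ionization energy rises across a period (greater Z_eff holds electrons more tightly) and falls down a group (valence electrons are farther from the nucleus).
Neither a single period nor a single group — weigh both effects.
Xe > P: the two effects oppose for this pair; the across-period effect wins (1170 vs 1012 kJ/mol).
Tabulated first ionization energy (kJ/mol): P 1012, Xe 1170.
So Xe has the larger energy required to remove one electron from a gaseous atom (Xe > P).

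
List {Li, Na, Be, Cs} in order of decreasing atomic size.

Cs, Na, Li, Be

Li is in period 2, group 1; Be is in period 2, group 2; Na is in period 3, group 1; Cs is in period 6, group 1.
Moving right in a period, electrons are added to the same shell under a stronger nuclear pull, so atoms get smaller; moving down, a new shell is opened and atoms get larger.
Here both period and group differ, so the two effects have to be weighed against each other.
Li > Be: both are in period 2; the period trend gives Li the larger value.
Na > Li: they share group 1; the group trend gives Na the larger value.
Cs > Na: they share group 1; the group trend gives Cs the larger value.
For reference (pm): Li 133, Be 102, Na 155, Cs 232.
So from largest to smallest: Cs > Na > Li > Be.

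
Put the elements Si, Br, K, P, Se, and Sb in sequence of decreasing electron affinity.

Br > Se > Si > Sb > P > K

Si is in period 3, group 14; P is in period 3, group 15; K is in period 4, group 1; Se is in period 4, group 16; Br is in period 4, group 17; Sb is in period 5, group 15.
Atoms with high Z_eff and room in the valence shell (especially the halogens) have the most exothermic electron affinities.
These span different periods and groups, so the two trends combine.
P > K: both effects reinforce here, so P is clearly the higher of the two.
Sb > P: this pair runs against the simple trend — see the exception note.
Si > Sb: period and group pull opposite ways; the down-group shift dominates (134 vs 103 kJ/mol).
Se > Si: the two effects oppose for this pair; the across-period effect wins (195 vs 134 kJ/mol).
Br > Se: both are in period 4; the period trend gives Br the larger value.
Note the exception: Sb has a higher electron affinity than P, contrary to the simple trend — both are half-filled np³, but the pairing/repulsion penalty for the added electron shrinks as the p orbitals become larger and more diffuse down the group, and for Sb that outweighs the weaker nuclear attraction.
Note the exception: Si has a higher electron affinity than P, contrary to the simple trend — adding an electron to P's half-filled 3p³ is unfavourable, so Si (3p²) has the more exothermic EA.
Approximate values (kJ/mol): Si 134, P 72, K 48, Se 195, Br 325, Sb 103.
So from highest to lowest: Br > Se > Si > Sb > P > K.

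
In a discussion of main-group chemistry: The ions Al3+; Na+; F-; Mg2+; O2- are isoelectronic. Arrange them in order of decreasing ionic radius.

O2- > F- > Na+ > Mg2+ > Al3+

All of these have 10 electrons, so size is governed by nuclear charge alone: the more protons, the stronger the pull on the same electron cloud, and the smaller the ion.
Nuclear charges: Al3+ (Z=13), Mg2+ (Z=12), Na+ (Z=11), F- (Z=9), O2- (Z=8).
Largest to smallest: O2- > F- > Na+ > Mg2+ > Al3+.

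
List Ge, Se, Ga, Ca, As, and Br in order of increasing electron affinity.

Ca, Ga, As, Ge, Se, Br

Adding an electron releases more energy for atoms nearer the top right (short of the noble gases).
All lie in period 4; the across-period trend (electron affinity increases left to right) applies, with the exception below.
Note the exception: Ge has a higher electron affinity than As, contrary to the simple trend — adding an electron to As's half-filled 4p³ is unfavourable, so Ge (4p²) has the more exothermic EA.
Approximate values (kJ/mol): Ca 2, Ga 29, Ge 119, As 78, Se 195, Br 325.
So from lowest to highest: Ca < Ga < As < Ge < Se < Br.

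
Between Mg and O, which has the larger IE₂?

O

Consider each +1 ion: Mg⁺ still has 1 valence electron; O⁺ still has 5 valence electrons.
All are still removing valence electrons, so compare the +1 ions as you would atoms: IE_2 generally rises across a period (higher Z_eff) and falls down a group (larger shell), subject to the usual subshell exceptions.
Valence configurations: Mg⁺ [Ne]3s¹, O⁺ [He]2s²2p³.
Approximate IE_2 values (kJ/mol): Mg 1451, O 3388.
Overall IE_2 order: Mg < O.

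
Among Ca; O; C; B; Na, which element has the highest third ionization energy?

Na

IE_3 is the cost of taking one more electron from the +2 cation: Ca²⁺ is the bare [Ar] core; O²⁺ still has 4 valence electrons; C²⁺ still has 2 valence electrons; B²⁺ still has 1 valence electron; Na²⁺ is already 1 electron into the core.
Usually core removal costs more than valence removal, but here the competition is close: a tightly held n=2 valence electron can cost more to remove than an n=3 core electron, so the actual values have to decide it.
Valence configurations: O²⁺ [He]2s²2p², C²⁺ [He]2s², B²⁺ [He]2s¹.
Tabulated IE_3 (kJ/mol): Ca 4912, O 5300, C 4620, B 3660, Na 6910.
Putting it together, IE_3: B < C < Ca < O < Na.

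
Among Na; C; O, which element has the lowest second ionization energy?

After 1 electron has been removed, what remains? Na⁺ is the bare [Ne] core; C⁺ still has 3 valence electrons; O⁺ still has 5 valence electrons.
Breaking into a closed-shell core is much more expensive than removing a leftover valence electron — Na has the largest IE_2 here.
Valence configurations: C⁺ [He]2s²2p¹, O⁺ [He]2s²2p³.
Approximate IE_2 values (kJ/mol): Na 4562, C 2353, O 3388.
Overall IE_2 order: C < O < Na.

C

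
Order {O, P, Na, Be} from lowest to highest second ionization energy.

After 1 electron has been removed, what remains? O⁺ still has 5 valence electrons; P⁺ still has 4 valence electrons; Na⁺ is the bare [Ne] core; Be⁺ still has 1 valence electron.
Pulling an electron out of a noble-gas core costs far more than removing a remaining valence electron, so Na sits at the high end of IE_2.
Valence configurations: O⁺ [He]2s²2p³, P⁺ [Ne]3s²3p², Be⁺ [He]2s¹.
Approximate IE_2 values (kJ/mol): O 3388, P 1907, Na 4562, Be 1757.
Overall IE_2 order: Be < P < O < Na.

Be < P < O < Na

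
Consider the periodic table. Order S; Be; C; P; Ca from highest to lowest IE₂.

C > S > P > Be > Ca

After 1 electron has been removed, what remains? S⁺ still has 5 valence electrons; Be⁺ still has 1 valence electron; C⁺ still has 3 valence electrons; P⁺ still has 4 valence electrons; Ca⁺ still has 1 valence electron.
All are still removing valence electrons, so compare the +1 ions as you would atoms: IE_2 generally rises across a period (higher Z_eff) and falls down a group (larger shell), subject to the usual subshell exceptions.
Valence configurations: S⁺ [Ne]3s²3p³, Be⁺ [He]2s¹, C⁺ [He]2s²2p¹, P⁺ [Ne]3s²3p², Ca⁺ [Ar]4s¹.
Approximate IE_2 values (kJ/mol): S 2252, Be 1757, C 2353, P 1907, Ca 1145.
Putting it together, IE_2: Ca < Be < P < S < C.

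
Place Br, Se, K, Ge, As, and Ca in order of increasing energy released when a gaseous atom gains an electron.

Ca, K, As, Ge, Se, Br

K is in period 4, group 1; Ca is in period 4, group 2; Ge is in period 4, group 14; As is in period 4, group 15; Se is in period 4, group 16; Br is in period 4, group 17.
Electron affinity generally becomes more exothermic across a period toward the halogens and less exothermic down a group.
All lie in period 4; the across-period trend (electron affinity increases left to right) applies, with the exception below.
Note the exception: K has a higher electron affinity than Ca, contrary to the simple trend — adding an electron to Ca (ns²) has to open a new, higher-energy np subshell, which is unfavourable.
Note the exception: Ge has a higher electron affinity than As, contrary to the simple trend — adding an electron to As's half-filled 4p³ is unfavourable, so Ge (4p²) has the more exothermic EA.
Approximate values (kJ/mol): K 48, Ca 2, Ge 119, As 78, Se 195, Br 325.
So from lowest to highest: Ca < K < As < Ge < Se < Br.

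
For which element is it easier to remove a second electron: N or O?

N

Consider each +1 ion: N⁺ still has 4 valence electrons; O⁺ still has 5 valence electrons.
All are still removing valence electrons, so compare the +1 ions as you would atoms: IE_2 generally rises across a period (higher Z_eff) and falls down a group (larger shell), subject to the usual subshell exceptions.
Valence configurations: N⁺ [He]2s²2p², O⁺ [He]2s²2p³.
Approximate IE_2 values (kJ/mol): N 2856, O 3388.
Putting it together, IE_2: N < O.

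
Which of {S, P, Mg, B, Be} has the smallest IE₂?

The second ionization energy removes an electron from the +1 ion. For each element: S⁺ still has 5 valence electrons; P⁺ still has 4 valence electrons; Mg⁺ still has 1 valence electron; B⁺ still has 2 valence electrons; Be⁺ still has 1 valence electron.
All are still removing valence electrons, so compare the +1 ions as you would atoms: IE_2 generally rises across a period (higher Z_eff) and falls down a group (larger shell), subject to the usual subshell exceptions.
Valence configurations: S⁺ [Ne]3s²3p³, P⁺ [Ne]3s²3p², Mg⁺ [Ne]3s¹, B⁺ [He]2s², Be⁺ [He]2s¹.
Tabulated IE_2 (kJ/mol): S 2252, P 1907, Mg 1451, B 2427, Be 1757.
Putting it together, IE_2: Mg < Be < P < S < B.

Mg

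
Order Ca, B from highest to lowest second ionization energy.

B > Ca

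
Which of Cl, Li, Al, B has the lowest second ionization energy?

Al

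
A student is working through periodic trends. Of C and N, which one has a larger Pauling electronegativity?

N

C is in period 2, group 14; N is in period 2, group 15.
Atoms toward the upper right of the periodic table pull bonding electrons most strongly.
All lie in period 2, so electronegativity increases left to right.
So N has the larger Pauling electronegativity (N > C).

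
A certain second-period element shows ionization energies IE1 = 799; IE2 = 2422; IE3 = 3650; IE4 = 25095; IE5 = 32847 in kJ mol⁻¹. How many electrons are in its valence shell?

3

Look for the largest jump between consecutive ionization energies: IE4/IE3 ≈ 6.9, far larger than any earlier ratio.
That jump marks the point where a core electron is being removed. So the atom has 3 valence electrons.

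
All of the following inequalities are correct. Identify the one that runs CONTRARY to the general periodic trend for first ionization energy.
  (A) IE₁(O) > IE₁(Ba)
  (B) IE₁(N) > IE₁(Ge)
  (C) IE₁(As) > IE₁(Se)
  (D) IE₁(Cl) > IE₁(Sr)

(C)

The general trend: first ionization energy increases across a period and decreases down a group.
(A) O (period 2, group 16) vs Ba (period 6, group 2): the stated order agrees with the simple trend.
(B) N (period 2, group 15) vs Ge (period 4, group 14): the stated order agrees with the simple trend.
(C) As (period 4, group 15) vs Se (period 4, group 16): the stated order contradicts the simple trend.
(D) Cl (period 3, group 17) vs Sr (period 5, group 2): the stated order agrees with the simple trend.
The exception is (C): Se (4p⁴) ionizes more easily than half-filled As (4p³).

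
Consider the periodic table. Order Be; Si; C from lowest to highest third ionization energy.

Si, C, Be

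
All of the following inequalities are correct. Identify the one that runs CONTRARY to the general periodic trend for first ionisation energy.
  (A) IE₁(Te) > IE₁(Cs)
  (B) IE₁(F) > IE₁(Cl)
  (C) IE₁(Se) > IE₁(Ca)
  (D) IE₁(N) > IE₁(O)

The general trend: first ionisation energy increases across a period and decreases down a group.
(A) Te (period 5, group 16) vs Cs (period 6, group 1): the stated order agrees with the simple trend.
(B) F (period 2, group 17) vs Cl (period 3, group 17): the stated order agrees with the simple trend.
(C) Se (period 4, group 16) vs Ca (period 4, group 2): the stated order agrees with the simple trend.
(D) N (period 2, group 15) vs O (period 2, group 16): the stated order contradicts the simple trend.
The exception is (D): pairing an electron in O's 2p⁴ costs repulsion energy, so O ionizes more easily than half-filled N (2p³).

(D)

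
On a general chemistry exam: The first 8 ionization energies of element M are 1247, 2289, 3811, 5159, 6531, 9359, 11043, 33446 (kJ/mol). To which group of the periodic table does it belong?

Look for the largest jump between consecutive ionization energies: IE8/IE7 ≈ 3.0, far larger than any earlier ratio.
That jump marks the point where a core electron is being removed. So the atom has 7 valence electrons.
A main-group element with 7 valence electrons is in group 17.

Group 17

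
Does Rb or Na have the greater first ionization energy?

Na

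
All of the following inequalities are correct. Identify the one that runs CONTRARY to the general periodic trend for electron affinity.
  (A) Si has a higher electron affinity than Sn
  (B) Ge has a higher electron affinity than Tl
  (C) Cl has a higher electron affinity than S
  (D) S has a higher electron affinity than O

(D)

The general trend: electron affinity increases across a period and decreases down a group.
(A) Si (period 3, group 14) vs Sn (period 5, group 14): the stated order agrees with the simple trend.
(B) Ge (period 4, group 14) vs Tl (period 6, group 13): the stated order agrees with the simple trend.
(C) Cl (period 3, group 17) vs S (period 3, group 16): the stated order agrees with the simple trend.
(D) S (period 3, group 16) vs O (period 2, group 16): the stated order contradicts the simple trend.
The exception is (D): the compact 2p subshell of O repels the added electron more than S's larger 3p does.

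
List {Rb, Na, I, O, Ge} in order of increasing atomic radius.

O is in period 2, group 16; Na is in period 3, group 1; Ge is in period 4, group 14; Rb is in period 5, group 1; I is in period 5, group 17.
Moving right in a period, electrons are added to the same shell under a stronger nuclear pull, so atoms get smaller; moving down, a new shell is opened and atoms get larger.
These span different periods and groups, so the two trends combine.
Ge > O: both effects reinforce here, so Ge is clearly the larger of the two.
I > Ge: period and group pull opposite ways; the down-group shift dominates (133 vs 121 pm).
Na > I: period and group pull opposite ways; the across-period shift dominates (155 vs 133 pm).
Rb > Na: Rb sits below Na in group 1, so the down-group effect alone puts Rb larger.
Approximate values (pm): O 63, Na 155, Ge 121, Rb 210, I 133.
So from smallest to largest: O < Ge < I < Na < Rb.

O, Ge, I, Na, Rb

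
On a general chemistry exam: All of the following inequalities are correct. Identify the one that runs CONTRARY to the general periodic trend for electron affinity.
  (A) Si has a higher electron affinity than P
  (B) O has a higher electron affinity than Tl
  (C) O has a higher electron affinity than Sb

The general trend: electron affinity increases across a period and decreases down a group.
(A) Si (period 3, group 14) vs P (period 3, group 15): the stated order contradicts the simple trend.
(B) O (period 2, group 16) vs Tl (period 6, group 13): the stated order agrees with the simple trend.
(C) O (period 2, group 16) vs Sb (period 5, group 15): the stated order agrees with the simple trend.
The exception is (A): adding an electron to P's half-filled 3p³ is unfavourable, so Si (3p²) has the more exothermic EA.

(A)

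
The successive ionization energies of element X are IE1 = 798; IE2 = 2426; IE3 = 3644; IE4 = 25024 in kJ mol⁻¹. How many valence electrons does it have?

3

Look for the largest jump between consecutive ionization energies: IE4/IE3 ≈ 6.9, far larger than any earlier ratio.
That jump marks the point where a core electron is being removed. So the atom has 3 valence electrons.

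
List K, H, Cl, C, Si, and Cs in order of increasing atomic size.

H < C < Cl < Si < K < Cs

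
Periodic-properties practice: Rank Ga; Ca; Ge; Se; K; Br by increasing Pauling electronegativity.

K, Ca, Ga, Ge, Se, Br

K is in period 4, group 1; Ca is in period 4, group 2; Ga is in period 4, group 13; Ge is in period 4, group 14; Se is in period 4, group 16; Br is in period 4, group 17.
Atoms toward the upper right of the periodic table pull bonding electrons most strongly.
All lie in period 4, so electronegativity increases left to right.
So from lowest to highest: K < Ca < Ga < Ge < Se < Br.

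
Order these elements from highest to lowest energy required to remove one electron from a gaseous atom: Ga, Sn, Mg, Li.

Mg > Sn > Ga > Li

Li is in period 2, group 1; Mg is in period 3, group 2; Ga is in period 4, group 13; Sn is in period 5, group 14.
Removing the outermost electron gets harder across a period and easier down a group.
A diagonal step moves right (one effect) and down (the opposite effect) at once.
Ga > Li: the two effects oppose for this pair; the across-period effect wins (579 vs 520 kJ/mol).
Sn > Ga: period and group pull opposite ways; the across-period shift dominates (709 vs 579 kJ/mol).
Mg > Sn: period and group pull opposite ways; the down-group shift dominates (738 vs 709 kJ/mol).
Approximate values (kJ/mol): Li 520, Mg 738, Ga 579, Sn 709.
So from highest to lowest: Mg > Sn > Ga > Li.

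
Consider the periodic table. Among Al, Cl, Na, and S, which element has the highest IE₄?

After 3 electrons have been removed, what remains? Al³⁺ is the bare [Ne] core; Cl³⁺ still has 4 valence electrons; Na³⁺ is already 2 electrons into the core; S³⁺ still has 3 valence electrons.
Breaking into a closed-shell core is much more expensive than removing a leftover valence electron — Na and Al have the largest IE_4 here.
Valence configurations: Cl³⁺ [Ne]3s²3p², S³⁺ [Ne]3s²3p¹.
Tabulated IE_4 (kJ/mol): Al 11577, Cl 5159, Na 9543, S 4556.
Putting it together, IE_4: S < Cl < Na < Al.

Al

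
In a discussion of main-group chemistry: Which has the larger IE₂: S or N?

N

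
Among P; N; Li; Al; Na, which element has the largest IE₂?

Li

Consider each +1 ion: P⁺ still has 4 valence electrons; N⁺ still has 4 valence electrons; Li⁺ is the bare [He] core; Al⁺ still has 2 valence electrons; Na⁺ is the bare [Ne] core.
Pulling an electron out of a noble-gas core costs far more than removing a remaining valence electron, so Na and Li sit at the high end of IE_2.
Valence configurations: P⁺ [Ne]3s²3p², N⁺ [He]2s²2p², Al⁺ [Ne]3s².
The numbers (kJ/mol): P 1907, N 2856, Li 7298, Al 1817, Na 4562.
Overall IE_2 order: Al < P < N < Na < Li.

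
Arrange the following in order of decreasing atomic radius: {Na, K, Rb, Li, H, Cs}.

H is in period 1, group 1; Li is in period 2, group 1; Na is in period 3, group 1; K is in period 4, group 1; Rb is in period 5, group 1; Cs is in period 6, group 1.
Across a period the added protons contract the valence shell; down a group each new principal shell makes the atom larger.
All are in group 1, so atomic radius increases down the group.
So from largest to smallest: Cs > Rb > K > Na > Li > H.

Cs > Rb > K > Na > Li > H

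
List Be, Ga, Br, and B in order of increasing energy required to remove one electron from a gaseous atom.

Ga < B < Be < Br

Be is in period 2, group 2; B is in period 2, group 13; Ga is in period 4, group 13; Br is in period 4, group 17.
IE₁ increases left→right with effective nuclear charge and decreases top→bottom as the valence shell moves farther out.
Neither a single period nor a single group — weigh both effects.
B > Ga: B sits above Ga in group 13, so the down-group effect alone puts B higher.
Be > B: this pair runs against the simple trend — see the exception note.
Br > Be: the two effects oppose for this pair; the across-period effect wins (1140 vs 900 kJ/mol).
Note the exception: Be has a higher first ionization energy than B, contrary to the simple trend — removing B's lone 2p electron is easier than breaking Be's filled 2s².
Approximate values (kJ/mol): Be 900, B 801, Ga 579, Br 1140.
So from lowest to highest: Ga < B < Be < Br.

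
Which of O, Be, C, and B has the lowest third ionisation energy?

The third ionization energy removes an electron from the +2 ion. For each element: O²⁺ still has 4 valence electrons; Be²⁺ is the bare [He] core; C²⁺ still has 2 valence electrons; B²⁺ still has 1 valence electron.
Breaking into a closed-shell core is much more expensive than removing a leftover valence electron — Be has the largest IE_3 here.
Valence configurations: O²⁺ [He]2s²2p², C²⁺ [He]2s², B²⁺ [He]2s¹.
The numbers (kJ/mol): O 5300, Be 14849, C 4620, B 3660.
Hence IE_3: B < C < O < Be.

B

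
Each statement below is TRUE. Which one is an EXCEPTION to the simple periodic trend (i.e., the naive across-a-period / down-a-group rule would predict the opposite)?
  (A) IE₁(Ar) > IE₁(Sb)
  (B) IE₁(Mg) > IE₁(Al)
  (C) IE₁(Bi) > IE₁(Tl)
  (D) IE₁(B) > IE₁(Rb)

(B)

The general trend: first ionisation energy increases across a period and decreases down a group.
(A) Ar (period 3, group 18) vs Sb (period 5, group 15): the stated order agrees with the simple trend.
(B) Mg (period 3, group 2) vs Al (period 3, group 13): the stated order contradicts the simple trend.
(C) Bi (period 6, group 15) vs Tl (period 6, group 13): the stated order agrees with the simple trend.
(D) B (period 2, group 13) vs Rb (period 5, group 1): the stated order agrees with the simple trend.
The exception is (B): Al's single 3p electron is easier to remove than one from Mg's filled 3s².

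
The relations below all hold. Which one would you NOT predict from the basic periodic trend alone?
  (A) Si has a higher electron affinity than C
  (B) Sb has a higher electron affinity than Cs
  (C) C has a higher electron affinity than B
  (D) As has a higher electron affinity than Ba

(A)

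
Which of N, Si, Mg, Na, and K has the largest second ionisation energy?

Na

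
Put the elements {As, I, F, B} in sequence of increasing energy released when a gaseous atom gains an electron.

B is in period 2, group 13; F is in period 2, group 17; As is in period 4, group 15; I is in period 5, group 17.
EA tends to increase across a period and decrease down a group, though the pattern is less regular than for IE or radius.
These span different periods and groups, so the two trends combine.
As > B: the two effects oppose for this pair; the across-period effect wins (78 vs 27 kJ/mol).
I > As: period and group pull opposite ways; the across-period shift dominates (295 vs 78 kJ/mol).
F > I: they share group 17; the group trend gives F the larger value.
For reference (kJ/mol): B 27, F 328, As 78, I 295.
So from lowest to highest: B < As < I < F.

B < As < I < F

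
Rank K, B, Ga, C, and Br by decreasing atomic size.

B is in period 2, group 13; C is in period 2, group 14; K is in period 4, group 1; Ga is in period 4, group 13; Br is in period 4, group 17.
Across a period the added protons contract the valence shell; down a group each new principal shell makes the atom larger.
Here both period and group differ, so the two effects have to be weighed against each other.
B > C: both are in period 2; the period trend gives B the larger value.
Br > B: the two effects oppose for this pair; the down-group effect wins (114 vs 85 pm).
Ga > Br: Ga lies to the left of Br in period 4, so the across-period effect alone puts Ga larger.
K > Ga: K lies to the left of Ga in period 4, so the across-period effect alone puts K larger.
For reference (pm): B 85, C 75, K 196, Ga 124, Br 114.
So from largest to smallest: K > Ga > Br > B > C.

K > Ga > Br > B > C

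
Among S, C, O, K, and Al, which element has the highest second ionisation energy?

After 1 electron has been removed, what remains? S⁺ still has 5 valence electrons; C⁺ still has 3 valence electrons; O⁺ still has 5 valence electrons; K⁺ is the bare [Ar] core; Al⁺ still has 2 valence electrons.
Usually core removal costs more than valence removal, but here the competition is close: a tightly held n=2 valence electron can cost more to remove than an n=3 core electron, so the actual values have to decide it.
Valence configurations: S⁺ [Ne]3s²3p³, C⁺ [He]2s²2p¹, O⁺ [He]2s²2p³, Al⁺ [Ne]3s².
Tabulated IE_2 (kJ/mol): S 2252, C 2353, O 3388, K 3052, Al 1817.
Overall IE_2 order: Al < S < C < K < O.

O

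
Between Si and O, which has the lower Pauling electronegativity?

Si

O is in period 2, group 16; Si is in period 3, group 14.
Atoms toward the upper right of the periodic table pull bonding electrons most strongly.
Neither a single period nor a single group — weigh both effects.
O > Si: both effects reinforce here, so O is clearly the higher of the two.
Approximate values (Pauling): O 3.44, Si 1.90.
So Si has the lower Pauling electronegativity (Si < O).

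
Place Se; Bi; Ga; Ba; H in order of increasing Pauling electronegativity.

H is in period 1, group 1; Ga is in period 4, group 13; Se is in period 4, group 16; Ba is in period 6, group 2; Bi is in period 6, group 15.
Smaller atoms with higher effective nuclear charge are more electronegative.
These span different periods and groups, so the two trends combine.
Ga > Ba: both effects reinforce here, so Ga is clearly the higher of the two.
Bi > Ga: the two effects oppose for this pair; the across-period effect wins (2.02 vs 1.81).
H > Bi: the two effects oppose for this pair; the down-group effect wins (2.20 vs 2.02).
Se > H: period and group pull opposite ways; the across-period shift dominates (2.55 vs 2.20).
Approximate values (Pauling): H 2.20, Ga 1.81, Se 2.55, Ba 0.89, Bi 2.02.
So from lowest to highest: Ba < Ga < Bi < H < Se.

Ba, Ga, Bi, H, Se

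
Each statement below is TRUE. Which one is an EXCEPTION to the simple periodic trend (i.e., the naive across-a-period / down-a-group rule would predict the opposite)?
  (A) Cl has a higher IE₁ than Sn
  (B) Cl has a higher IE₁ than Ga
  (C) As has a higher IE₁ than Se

(C)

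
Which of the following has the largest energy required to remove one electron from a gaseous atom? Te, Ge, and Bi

Te

Ge is in period 4, group 14; Te is in period 5, group 16; Bi is in period 6, group 15.
Across a period the outer electron is held more tightly (higher IE₁); down a group it sits in a higher shell, more shielded, and comes off more easily.
These span different periods and groups, so the two trends combine.
Ge > Bi: period and group pull opposite ways; the down-group shift dominates (762 vs 703 kJ/mol).
Te > Ge: period and group pull opposite ways; the across-period shift dominates (869 vs 762 kJ/mol).
Approximate values (kJ/mol): Ge 762, Te 869, Bi 703.
The largest energy required to remove one electron from a gaseous atom among these belongs to Te.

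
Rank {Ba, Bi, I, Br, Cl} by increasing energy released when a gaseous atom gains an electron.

Ba < Bi < I < Br < Cl

Electron affinity generally becomes more exothermic across a period toward the halogens and less exothermic down a group.
Here both period and group differ, so the two effects have to be weighed against each other.
Bi > Ba: Bi lies to the right of Ba in period 6, so the across-period effect alone puts Bi higher.
I > Bi: both effects reinforce here, so I is clearly the higher of the two.
Br > I: Br sits above I in group 17, so the down-group effect alone puts Br higher.
Cl > Br: Cl sits above Br in group 17, so the down-group effect alone puts Cl higher.
Approximate values (kJ/mol): Cl 349, Br 325, I 295, Ba 14, Bi 91.
So from lowest to highest: Ba < Bi < I < Br < Cl.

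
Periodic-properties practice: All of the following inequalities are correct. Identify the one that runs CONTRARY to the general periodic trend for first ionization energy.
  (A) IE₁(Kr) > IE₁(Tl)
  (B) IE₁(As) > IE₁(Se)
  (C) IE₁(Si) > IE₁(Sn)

(B)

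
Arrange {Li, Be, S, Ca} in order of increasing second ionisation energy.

Ca < Be < S < Li

Consider each +1 ion: Li⁺ is the bare [He] core; Be⁺ still has 1 valence electron; S⁺ still has 5 valence electrons; Ca⁺ still has 1 valence electron.
Breaking into a closed-shell core is much more expensive than removing a leftover valence electron — Li has the largest IE_2 here.
Valence configurations: Be⁺ [He]2s¹, S⁺ [Ne]3s²3p³, Ca⁺ [Ar]4s¹.
Tabulated IE_2 (kJ/mol): Li 7298, Be 1757, S 2252, Ca 1145.
Hence IE_2: Ca < Be < S < Li.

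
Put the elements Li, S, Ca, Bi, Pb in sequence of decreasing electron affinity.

S > Bi > Li > Pb > Ca

Li is in period 2, group 1; S is in period 3, group 16; Ca is in period 4, group 2; Pb is in period 6, group 14; Bi is in period 6, group 15.
EA tends to increase across a period and decrease down a group, though the pattern is less regular than for IE or radius.
Here both period and group differ, so the two effects have to be weighed against each other.
Pb > Ca: the two effects oppose for this pair; the across-period effect wins (35 vs 2 kJ/mol).
Li > Pb: the two effects oppose for this pair; the down-group effect wins (60 vs 35 kJ/mol).
Bi > Li: period and group pull opposite ways; the across-period shift dominates (91 vs 60 kJ/mol).
S > Bi: both effects reinforce here, so S is clearly the higher of the two.
Tabulated electron affinity (kJ/mol): Li 60, S 200, Ca 2, Pb 35, Bi 91.
So from highest to lowest: S > Bi > Li > Pb > Ca.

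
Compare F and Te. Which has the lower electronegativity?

Te

Smaller atoms with higher effective nuclear charge are more electronegative.
These span different periods and groups, so the two trends combine.
F > Te: both effects reinforce here, so F is clearly the higher of the two.
For reference (Pauling): F 3.98, Te 2.10.
So Te has the lower electronegativity (Te < F).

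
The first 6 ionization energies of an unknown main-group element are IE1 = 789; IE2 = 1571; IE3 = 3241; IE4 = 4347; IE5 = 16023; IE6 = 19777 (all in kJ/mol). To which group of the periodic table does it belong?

Group 14

Look for the largest jump between consecutive ionization energies: IE5/IE4 ≈ 3.7, far larger than any earlier ratio.
That jump marks the point where a core electron is being removed. So the atom has 4 valence electrons.
A main-group element with 4 valence electrons is in group 14.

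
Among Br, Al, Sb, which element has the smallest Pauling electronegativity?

Al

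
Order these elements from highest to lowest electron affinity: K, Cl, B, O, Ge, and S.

B is in period 2, group 13; O is in period 2, group 16; S is in period 3, group 16; Cl is in period 3, group 17; K is in period 4, group 1; Ge is in period 4, group 14.
Atoms with high Z_eff and room in the valence shell (especially the halogens) have the most exothermic electron affinities.
Neither a single period nor a single group — weigh both effects.
K > B: this pair runs against the simple trend — see the exception note.
Ge > K: both are in period 4; the period trend gives Ge the larger value.
O > Ge: relative to Ge, both the across-period and down-group shifts push O's electron affinity up.
S > O: this pair runs against the simple trend — see the exception note.
Cl > S: Cl lies to the right of S in period 3, so the across-period effect alone puts Cl higher.
Note the exception: K has a higher electron affinity than B, contrary to the simple trend — B's ns²np¹ configuration gives only a small electron affinity — the sparsely filled np subshell binds an added electron weakly.
Note the exception: S has a higher electron affinity than O, contrary to the simple trend — the compact 2p subshell of O repels the added electron more than S's larger 3p does.
Approximate values (kJ/mol): B 27, O 141, S 200, Cl 349, K 48, Ge 119.
So from highest to lowest: Cl > S > O > Ge > K > B.

Cl > S > O > Ge > K > B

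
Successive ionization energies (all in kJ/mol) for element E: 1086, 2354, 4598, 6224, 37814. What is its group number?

Look for the largest jump between consecutive ionization energies: IE5/IE4 ≈ 6.1, far larger than any earlier ratio.
That jump marks the point where a core electron is being removed. So the atom has 4 valence electrons.
A main-group element with 4 valence electrons is in group 14.

Group 14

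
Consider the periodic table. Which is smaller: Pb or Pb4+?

Forming Pb4+ removes 4 electrons from Pb. Fewer electrons for the same nuclear charge means less shielding and a higher Z_eff on the remaining electrons.
A cation is smaller than its parent atom: Pb4+ < Pb.

Pb4+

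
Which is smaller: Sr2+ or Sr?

Sr2+

Forming Sr2+ removes 2 electrons from Sr. Fewer electrons for the same nuclear charge means less shielding and a higher Z_eff on the remaining electrons, and for main-group metals the entire outer shell is lost.
A cation is smaller than its parent atom: Sr2+ < Sr.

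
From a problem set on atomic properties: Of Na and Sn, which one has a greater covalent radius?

Moving right in a period, electrons are added to the same shell under a stronger nuclear pull, so atoms get smaller; moving down, a new shell is opened and atoms get larger.
Here both period and group differ, so the two effects have to be weighed against each other.
Na > Sn: period and group pull opposite ways; the across-period shift dominates (155 vs 140 pm).
For reference (pm): Na 155, Sn 140.
So Na has the greater covalent radius (Na > Sn).

Na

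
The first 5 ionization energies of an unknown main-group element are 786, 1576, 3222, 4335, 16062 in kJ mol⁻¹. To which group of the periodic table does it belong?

Group 14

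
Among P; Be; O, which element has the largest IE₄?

Consider each +3 ion: P³⁺ still has 2 valence electrons; Be³⁺ is already 1 electron into the core; O³⁺ still has 3 valence electrons.
Breaking into a closed-shell core is much more expensive than removing a leftover valence electron — Be has the largest IE_4 here.
Valence configurations: P³⁺ [Ne]3s², O³⁺ [He]2s²2p¹.
Approximate IE_4 values (kJ/mol): P 4964, Be 21007, O 7469.
So the fourth ionization energies run P < O < Be.

Be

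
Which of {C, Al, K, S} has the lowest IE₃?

Al

The third ionization energy removes an electron from the +2 ion. For each element: C²⁺ still has 2 valence electrons; Al²⁺ still has 1 valence electron; K²⁺ is already 1 electron into the core; S²⁺ still has 4 valence electrons.
Usually core removal costs more than valence removal, but here the competition is close: a tightly held n=2 valence electron can cost more to remove than an n=3 core electron, so the actual values have to decide it.
Valence configurations: C²⁺ [He]2s², Al²⁺ [Ne]3s¹, S²⁺ [Ne]3s²3p².
The numbers (kJ/mol): C 4620, Al 2745, K 4420, S 3357.
Putting it together, IE_3: Al < S < K < C.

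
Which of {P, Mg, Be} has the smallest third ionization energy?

P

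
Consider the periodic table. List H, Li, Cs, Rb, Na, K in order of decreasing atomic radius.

Cs, Rb, K, Na, Li, H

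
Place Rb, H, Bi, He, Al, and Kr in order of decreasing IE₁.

He > Kr > H > Bi > Al > Rb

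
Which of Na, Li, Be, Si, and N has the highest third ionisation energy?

Consider each +2 ion: Na²⁺ is already 1 electron into the core; Li²⁺ is already 1 electron into the core; Be²⁺ is the bare [He] core; Si²⁺ still has 2 valence electrons; N²⁺ still has 3 valence electrons.
Core electrons are held far more tightly than valence electrons, so Na, Li and Be top the IE_3 order.
Valence configurations: Si²⁺ [Ne]3s², N²⁺ [He]2s²2p¹.
The numbers (kJ/mol): Na 6910, Li 11815, Be 14849, Si 3232, N 4578.
Overall IE_3 order: Si < N < Na < Li < Be.

Be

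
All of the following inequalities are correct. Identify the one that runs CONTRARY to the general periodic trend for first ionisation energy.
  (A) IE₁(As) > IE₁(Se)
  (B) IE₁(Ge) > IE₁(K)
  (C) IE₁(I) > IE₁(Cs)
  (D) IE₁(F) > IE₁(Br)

The general trend: first ionisation energy increases across a period and decreases down a group.
(A) As (period 4, group 15) vs Se (period 4, group 16): the stated order contradicts the simple trend.
(B) Ge (period 4, group 14) vs K (period 4, group 1): the stated order agrees with the simple trend.
(C) I (period 5, group 17) vs Cs (period 6, group 1): the stated order agrees with the simple trend.
(D) F (period 2, group 17) vs Br (period 4, group 17): the stated order agrees with the simple trend.
The exception is (A): Se (4p⁴) ionizes more easily than half-filled As (4p³).

(A)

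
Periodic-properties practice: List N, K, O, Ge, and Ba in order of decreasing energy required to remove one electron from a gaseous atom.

N > O > Ge > Ba > K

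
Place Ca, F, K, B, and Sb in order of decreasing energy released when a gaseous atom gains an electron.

B is in period 2, group 13; F is in period 2, group 17; K is in period 4, group 1; Ca is in period 4, group 2; Sb is in period 5, group 15.
Adding an electron releases more energy for atoms nearer the top right (short of the noble gases).
Neither a single period nor a single group — weigh both effects.
B > Ca: both effects reinforce here, so B is clearly the higher of the two.
K > B: this pair runs against the simple trend — see the exception note.
Sb > K: period and group pull opposite ways; the across-period shift dominates (103 vs 48 kJ/mol).
F > Sb: both effects reinforce here, so F is clearly the higher of the two.
Note the exception: K has a higher electron affinity than B, contrary to the simple trend — B's ns²np¹ configuration gives only a small electron affinity — the sparsely filled np subshell binds an added electron weakly.
Note the exception: K has a higher electron affinity than Ca, contrary to the simple trend — adding an electron to Ca (ns²) has to open a new, higher-energy np subshell, which is unfavourable.
For reference (kJ/mol): B 27, F 328, K 48, Ca 2, Sb 103.
So from highest to lowest: F > Sb > K > B > Ca.

F > Sb > K > B > Ca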